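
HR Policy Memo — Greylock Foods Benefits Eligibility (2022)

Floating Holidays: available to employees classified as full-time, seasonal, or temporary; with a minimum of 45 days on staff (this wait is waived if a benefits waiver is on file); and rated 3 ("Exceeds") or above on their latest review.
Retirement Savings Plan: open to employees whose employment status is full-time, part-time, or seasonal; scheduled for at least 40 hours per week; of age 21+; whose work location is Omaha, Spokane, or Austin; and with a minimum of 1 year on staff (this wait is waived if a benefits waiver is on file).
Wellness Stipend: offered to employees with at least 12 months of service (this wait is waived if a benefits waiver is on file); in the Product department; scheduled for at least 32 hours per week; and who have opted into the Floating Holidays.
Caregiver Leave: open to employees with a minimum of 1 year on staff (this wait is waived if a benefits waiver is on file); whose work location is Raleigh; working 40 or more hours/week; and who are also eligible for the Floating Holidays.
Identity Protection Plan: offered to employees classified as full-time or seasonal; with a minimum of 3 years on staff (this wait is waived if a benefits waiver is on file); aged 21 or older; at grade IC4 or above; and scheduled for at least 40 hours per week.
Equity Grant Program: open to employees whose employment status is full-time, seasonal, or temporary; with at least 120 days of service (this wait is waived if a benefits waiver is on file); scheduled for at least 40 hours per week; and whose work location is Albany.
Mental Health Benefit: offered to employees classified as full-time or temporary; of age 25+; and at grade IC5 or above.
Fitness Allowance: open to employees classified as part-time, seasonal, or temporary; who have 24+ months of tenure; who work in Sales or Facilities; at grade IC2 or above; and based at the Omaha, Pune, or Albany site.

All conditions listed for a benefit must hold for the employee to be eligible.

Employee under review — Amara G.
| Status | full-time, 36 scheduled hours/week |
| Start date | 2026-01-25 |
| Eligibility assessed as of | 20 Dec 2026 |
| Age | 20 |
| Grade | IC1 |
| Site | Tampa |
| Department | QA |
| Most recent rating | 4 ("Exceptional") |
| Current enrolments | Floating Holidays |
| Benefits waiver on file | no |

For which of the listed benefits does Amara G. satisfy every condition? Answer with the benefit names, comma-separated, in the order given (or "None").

Service from 2026-01-25 to 20 Dec 2026: 329 days.
Floating Holidays — status full-time ✓; no waiver, service 329 days ≥ 45 days ✓; rating 4 ≥ 3 ✓ → eligible.
Retirement Savings Plan — status full-time ✓; 36 hrs/wk < 40 ✗ → not eligible.
Wellness Stipend — no waiver, service 329 days < 12 months (≈360 days) ✗ → not eligible.
Caregiver Leave — no waiver, service 329 days < 1 year (≈365 days) ✗ → not eligible.
Identity Protection Plan — status full-time ✓; no waiver, service 329 days < 3 years (≈1095 days) ✗ → not eligible.
Equity Grant Program — status full-time ✓; no waiver, service 329 days ≥ 120 days ✓; 36 hrs/wk < 40 ✗ → not eligible.
Mental Health Benefit — status full-time ✓; age 20 < 25 ✗ → not eligible.
Fitness Allowance — status full-time ✗ (requires part-time, seasonal, or temporary) → not eligible.

Floating Holidays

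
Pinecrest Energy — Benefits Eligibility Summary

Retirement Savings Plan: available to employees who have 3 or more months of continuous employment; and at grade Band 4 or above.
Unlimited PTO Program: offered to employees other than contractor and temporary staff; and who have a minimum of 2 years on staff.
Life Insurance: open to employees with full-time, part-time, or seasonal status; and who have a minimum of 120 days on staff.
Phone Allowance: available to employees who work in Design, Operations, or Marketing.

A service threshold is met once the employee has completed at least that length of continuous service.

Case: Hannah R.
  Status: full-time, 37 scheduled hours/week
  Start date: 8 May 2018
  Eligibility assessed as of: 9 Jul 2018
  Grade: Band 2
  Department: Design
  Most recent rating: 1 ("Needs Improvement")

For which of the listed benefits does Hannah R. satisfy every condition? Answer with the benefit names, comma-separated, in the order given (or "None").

Phone Allowance

Service from 8 May 2018 to 9 Jul 2018: 62 days.
Retirement Savings Plan — service 62 days < 3 months (≈90 days) ✗ → not eligible.
Unlimited PTO Program — status full-time ✓ (not excluded); service 62 days < 2 years (≈730 days) ✗ → not eligible.
Life Insurance — status full-time ✓; service 62 days < 120 days ✗ → not eligible.
Phone Allowance — dept Design ✓ → eligible.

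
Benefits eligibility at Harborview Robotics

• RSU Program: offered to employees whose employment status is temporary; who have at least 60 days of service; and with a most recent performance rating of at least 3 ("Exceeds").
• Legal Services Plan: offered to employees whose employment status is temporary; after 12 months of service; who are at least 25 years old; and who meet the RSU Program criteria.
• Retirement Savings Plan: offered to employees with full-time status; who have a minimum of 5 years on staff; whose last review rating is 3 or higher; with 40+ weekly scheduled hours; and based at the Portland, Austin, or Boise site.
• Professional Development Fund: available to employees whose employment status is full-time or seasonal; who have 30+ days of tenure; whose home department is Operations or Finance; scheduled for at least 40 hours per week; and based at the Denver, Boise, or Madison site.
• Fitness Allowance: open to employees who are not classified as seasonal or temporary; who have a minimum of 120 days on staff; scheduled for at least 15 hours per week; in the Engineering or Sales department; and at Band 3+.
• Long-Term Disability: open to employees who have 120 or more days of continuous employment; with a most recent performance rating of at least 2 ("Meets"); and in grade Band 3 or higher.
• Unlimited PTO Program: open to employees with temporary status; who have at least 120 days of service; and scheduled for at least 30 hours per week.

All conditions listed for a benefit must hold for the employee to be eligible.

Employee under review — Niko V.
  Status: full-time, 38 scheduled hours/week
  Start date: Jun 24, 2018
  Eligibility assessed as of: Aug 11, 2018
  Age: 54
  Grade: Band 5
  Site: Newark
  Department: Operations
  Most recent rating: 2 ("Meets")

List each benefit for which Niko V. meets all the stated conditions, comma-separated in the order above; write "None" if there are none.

None

Service from Jun 24, 2018 to Aug 11, 2018: 48 days.
RSU Program — status full-time ✗ (requires temporary) → not eligible.
Legal Services Plan — status full-time ✗ (requires temporary) → not eligible.
Retirement Savings Plan — status full-time ✓; service 48 days < 5 years (≈1825 days) ✗ → not eligible.
Professional Development Fund — status full-time ✓; service 48 days ≥ 30 days ✓; dept Operations ✓; 38 hrs/wk < 40 ✗ → not eligible.
Fitness Allowance — status full-time ✓ (not excluded); service 48 days < 120 days ✗ → not eligible.
Long-Term Disability — service 48 days < 120 days ✗ → not eligible.
Unlimited PTO Program — status full-time ✗ (requires temporary) → not eligible.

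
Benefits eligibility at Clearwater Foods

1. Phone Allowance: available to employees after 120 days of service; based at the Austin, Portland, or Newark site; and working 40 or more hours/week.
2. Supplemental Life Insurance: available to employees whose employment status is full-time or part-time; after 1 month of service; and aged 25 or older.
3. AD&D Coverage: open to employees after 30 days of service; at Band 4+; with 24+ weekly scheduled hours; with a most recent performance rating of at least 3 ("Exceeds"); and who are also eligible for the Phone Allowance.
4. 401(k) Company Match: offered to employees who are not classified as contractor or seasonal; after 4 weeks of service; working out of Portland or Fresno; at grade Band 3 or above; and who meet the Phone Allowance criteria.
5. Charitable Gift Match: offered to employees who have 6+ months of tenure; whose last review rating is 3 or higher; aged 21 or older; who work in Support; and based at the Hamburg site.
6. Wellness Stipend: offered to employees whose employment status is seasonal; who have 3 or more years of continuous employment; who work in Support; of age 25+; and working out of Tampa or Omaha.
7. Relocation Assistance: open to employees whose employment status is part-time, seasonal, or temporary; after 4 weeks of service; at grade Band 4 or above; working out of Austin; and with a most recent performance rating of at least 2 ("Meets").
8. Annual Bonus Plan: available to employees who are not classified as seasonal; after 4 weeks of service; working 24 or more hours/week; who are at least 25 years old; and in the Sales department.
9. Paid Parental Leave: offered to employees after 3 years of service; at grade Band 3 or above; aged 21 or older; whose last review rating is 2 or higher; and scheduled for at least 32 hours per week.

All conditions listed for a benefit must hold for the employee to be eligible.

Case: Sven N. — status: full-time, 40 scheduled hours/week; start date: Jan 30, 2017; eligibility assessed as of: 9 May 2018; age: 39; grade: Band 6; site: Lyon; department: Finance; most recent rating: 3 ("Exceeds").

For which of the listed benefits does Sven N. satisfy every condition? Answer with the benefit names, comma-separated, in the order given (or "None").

Service from Jan 30, 2017 to 9 May 2018: 464 days.
Phone Allowance — service 464 days ≥ 120 days ✓; site Lyon ✗ (not Austin, Portland, or Newark) → not eligible.
Supplemental Life Insurance — status full-time ✓; service 464 days ≥ 1 month (≈30 days) ✓; age 39 ≥ 25 ✓ → eligible.
AD&D Coverage — service 464 days ≥ 30 days ✓; grade Band 6 ≥ Band 4 ✓; 40 hrs/wk ≥ 24 ✓; rating 3 ≥ 3 ✓; not eligible for Phone Allowance ✗ → not eligible.
401(k) Company Match — status full-time ✓ (not excluded); service 464 days ≥ 4 weeks (≈28 days) ✓; site Lyon ✗ (not Portland or Fresno) → not eligible.
Charitable Gift Match — service 464 days ≥ 6 months (≈180 days) ✓; rating 3 ≥ 3 ✓; age 39 ≥ 21 ✓; dept Finance ✗ → not eligible.
Wellness Stipend — status full-time ✗ (requires seasonal) → not eligible.
Relocation Assistance — status full-time ✗ (requires part-time, seasonal, or temporary) → not eligible.
Annual Bonus Plan — status full-time ✓ (not excluded); service 464 days ≥ 4 weeks (≈28 days) ✓; 40 hrs/wk ≥ 24 ✓; age 39 ≥ 25 ✓; dept Finance ✗ → not eligible.
Paid Parental Leave — service 464 days < 3 years (≈1095 days) ✗ → not eligible.

Supplemental Life Insurance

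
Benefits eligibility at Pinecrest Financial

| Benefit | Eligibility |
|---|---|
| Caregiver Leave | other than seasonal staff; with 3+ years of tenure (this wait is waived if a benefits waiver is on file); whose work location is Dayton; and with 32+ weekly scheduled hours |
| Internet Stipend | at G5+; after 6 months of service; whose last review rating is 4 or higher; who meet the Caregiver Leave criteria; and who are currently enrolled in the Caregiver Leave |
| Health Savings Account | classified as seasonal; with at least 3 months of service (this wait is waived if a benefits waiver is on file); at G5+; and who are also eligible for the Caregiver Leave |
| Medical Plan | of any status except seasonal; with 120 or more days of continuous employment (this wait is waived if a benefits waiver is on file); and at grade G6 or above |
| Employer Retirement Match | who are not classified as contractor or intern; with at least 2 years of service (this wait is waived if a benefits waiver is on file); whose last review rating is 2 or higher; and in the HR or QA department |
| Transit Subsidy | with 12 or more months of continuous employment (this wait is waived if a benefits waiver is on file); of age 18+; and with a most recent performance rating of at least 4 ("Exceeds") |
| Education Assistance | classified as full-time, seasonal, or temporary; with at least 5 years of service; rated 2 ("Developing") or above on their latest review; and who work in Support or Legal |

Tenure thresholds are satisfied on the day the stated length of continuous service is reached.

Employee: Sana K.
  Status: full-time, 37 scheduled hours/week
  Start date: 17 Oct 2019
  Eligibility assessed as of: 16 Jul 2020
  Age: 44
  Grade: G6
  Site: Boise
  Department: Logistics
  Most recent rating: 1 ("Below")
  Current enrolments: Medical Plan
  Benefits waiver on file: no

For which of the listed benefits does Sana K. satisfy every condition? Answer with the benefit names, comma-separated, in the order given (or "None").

Medical Plan

Service from 17 Oct 2019 to 16 Jul 2020: 273 days.
Caregiver Leave — status full-time ✓ (not excluded); no waiver, service 273 days < 3 years (≈1095 days) ✗ → not eligible.
Internet Stipend — grade G6 ≥ G5 ✓; service 273 days ≥ 6 months (≈180 days) ✓; rating 1 < 4 ✗ → not eligible.
Health Savings Account — status full-time ✗ (requires seasonal) → not eligible.
Medical Plan — status full-time ✓ (not excluded); no waiver, service 273 days ≥ 120 days ✓; grade G6 ≥ G6 ✓ → eligible.
Employer Retirement Match — status full-time ✓ (not excluded); no waiver, service 273 days < 2 years (≈730 days) ✗ → not eligible.
Transit Subsidy — no waiver, service 273 days < 12 months (≈360 days) ✗ → not eligible.
Education Assistance — status full-time ✓; service 273 days < 5 years (≈1825 days) ✗ → not eligible.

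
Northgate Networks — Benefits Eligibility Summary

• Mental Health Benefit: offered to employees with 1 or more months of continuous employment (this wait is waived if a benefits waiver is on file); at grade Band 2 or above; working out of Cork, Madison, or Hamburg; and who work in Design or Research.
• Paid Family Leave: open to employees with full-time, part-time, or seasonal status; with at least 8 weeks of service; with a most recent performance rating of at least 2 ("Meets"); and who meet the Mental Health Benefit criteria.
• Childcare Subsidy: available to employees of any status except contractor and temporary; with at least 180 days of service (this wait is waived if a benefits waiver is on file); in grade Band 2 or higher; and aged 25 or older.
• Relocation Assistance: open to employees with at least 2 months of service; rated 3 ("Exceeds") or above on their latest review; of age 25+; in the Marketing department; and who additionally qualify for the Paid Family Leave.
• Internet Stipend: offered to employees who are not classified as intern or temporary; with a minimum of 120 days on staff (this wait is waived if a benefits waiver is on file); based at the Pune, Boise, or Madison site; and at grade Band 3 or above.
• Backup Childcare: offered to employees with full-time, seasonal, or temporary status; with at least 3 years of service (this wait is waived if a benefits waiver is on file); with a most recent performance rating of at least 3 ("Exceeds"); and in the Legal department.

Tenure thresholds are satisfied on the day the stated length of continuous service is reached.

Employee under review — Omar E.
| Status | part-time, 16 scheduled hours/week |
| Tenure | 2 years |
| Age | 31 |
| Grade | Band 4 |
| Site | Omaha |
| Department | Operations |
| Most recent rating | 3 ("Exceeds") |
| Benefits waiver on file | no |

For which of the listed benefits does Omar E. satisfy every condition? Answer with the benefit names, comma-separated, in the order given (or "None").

Childcare Subsidy

Mental Health Benefit — no waiver, service 2 years ≥ 1 month (≈30 days) ✓; grade Band 4 ≥ Band 2 ✓; site Omaha ✗ (not Cork, Madison, or Hamburg) → not eligible.
Paid Family Leave — status part-time ✓; service 2 years ≥ 8 weeks (≈56 days) ✓; rating 3 ≥ 2 ✓; not eligible for Mental Health Benefit ✗ → not eligible.
Childcare Subsidy — status part-time ✓ (not excluded); no waiver, service 2 years ≥ 180 days ✓; grade Band 4 ≥ Band 2 ✓; age 31 ≥ 25 ✓ → eligible.
Relocation Assistance — service 2 years ≥ 2 months (≈60 days) ✓; rating 3 ≥ 3 ✓; age 31 ≥ 25 ✓; dept Operations ✗ → not eligible.
Internet Stipend — status part-time ✓ (not excluded); no waiver, service 2 years ≥ 120 days ✓; site Omaha ✗ (not Pune, Boise, or Madison) → not eligible.
Backup Childcare — status part-time ✗ (requires full-time, seasonal, or temporary) → not eligible.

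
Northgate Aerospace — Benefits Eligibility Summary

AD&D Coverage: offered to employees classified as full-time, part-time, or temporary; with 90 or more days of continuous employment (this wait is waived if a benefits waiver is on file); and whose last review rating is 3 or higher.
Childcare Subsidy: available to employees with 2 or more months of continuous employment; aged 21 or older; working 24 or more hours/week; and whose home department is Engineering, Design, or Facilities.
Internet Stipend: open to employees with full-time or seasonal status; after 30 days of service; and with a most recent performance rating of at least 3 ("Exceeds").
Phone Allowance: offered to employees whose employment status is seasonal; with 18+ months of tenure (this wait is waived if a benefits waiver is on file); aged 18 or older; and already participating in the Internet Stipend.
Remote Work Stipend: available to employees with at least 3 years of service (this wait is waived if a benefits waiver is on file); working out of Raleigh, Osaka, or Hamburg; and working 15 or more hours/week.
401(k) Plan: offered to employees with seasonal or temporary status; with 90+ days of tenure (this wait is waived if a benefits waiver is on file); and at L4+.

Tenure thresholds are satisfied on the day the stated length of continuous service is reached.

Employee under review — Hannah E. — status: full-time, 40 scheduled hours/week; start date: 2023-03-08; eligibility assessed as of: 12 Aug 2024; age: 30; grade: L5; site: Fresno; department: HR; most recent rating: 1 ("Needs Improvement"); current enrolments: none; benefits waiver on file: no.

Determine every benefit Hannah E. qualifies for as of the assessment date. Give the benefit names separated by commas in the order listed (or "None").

Service from 2023-03-08 to 12 Aug 2024: 523 days.
AD&D Coverage — status full-time ✓; no waiver, service 523 days ≥ 90 days ✓; rating 1 < 3 ✗ → not eligible.
Childcare Subsidy — service 523 days ≥ 2 months (≈60 days) ✓; age 30 ≥ 21 ✓; 40 hrs/wk ≥ 24 ✓; dept HR ✗ → not eligible.
Internet Stipend — status full-time ✓; service 523 days ≥ 30 days ✓; rating 1 < 3 ✗ → not eligible.
Phone Allowance — status full-time ✗ (requires seasonal) → not eligible.
Remote Work Stipend — no waiver, service 523 days < 3 years (≈1095 days) ✗ → not eligible.
401(k) Plan — status full-time ✗ (requires seasonal or temporary) → not eligible.

None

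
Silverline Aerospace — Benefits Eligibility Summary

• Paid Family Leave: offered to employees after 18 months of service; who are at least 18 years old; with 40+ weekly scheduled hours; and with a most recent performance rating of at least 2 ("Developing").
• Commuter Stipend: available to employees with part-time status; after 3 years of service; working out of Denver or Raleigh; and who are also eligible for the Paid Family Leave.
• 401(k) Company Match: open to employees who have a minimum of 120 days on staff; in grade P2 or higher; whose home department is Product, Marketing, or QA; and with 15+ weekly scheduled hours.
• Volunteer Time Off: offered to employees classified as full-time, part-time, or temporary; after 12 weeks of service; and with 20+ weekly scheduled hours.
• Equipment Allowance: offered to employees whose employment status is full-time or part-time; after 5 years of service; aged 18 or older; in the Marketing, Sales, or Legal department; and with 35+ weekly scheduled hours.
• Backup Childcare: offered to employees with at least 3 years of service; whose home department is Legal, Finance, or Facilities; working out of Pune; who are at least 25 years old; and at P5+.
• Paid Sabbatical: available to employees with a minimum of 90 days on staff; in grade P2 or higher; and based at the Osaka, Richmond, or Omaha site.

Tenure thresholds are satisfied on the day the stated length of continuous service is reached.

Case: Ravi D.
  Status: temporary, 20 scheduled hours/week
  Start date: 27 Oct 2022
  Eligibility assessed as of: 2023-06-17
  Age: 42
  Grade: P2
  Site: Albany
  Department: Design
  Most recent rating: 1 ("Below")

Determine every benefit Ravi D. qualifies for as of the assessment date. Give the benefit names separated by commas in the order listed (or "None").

Volunteer Time Off

Service from 27 Oct 2022 to 2023-06-17: 233 days.
Paid Family Leave — service 233 days < 18 months (≈540 days) ✗ → not eligible.
Commuter Stipend — status temporary ✗ (requires part-time) → not eligible.
401(k) Company Match — service 233 days ≥ 120 days ✓; grade P2 ≥ P2 ✓; dept Design ✗ → not eligible.
Volunteer Time Off — status temporary ✓; service 233 days ≥ 12 weeks (≈84 days) ✓; 20 hrs/wk ≥ 20 ✓ → eligible.
Equipment Allowance — status temporary ✗ (requires full-time or part-time) → not eligible.
Backup Childcare — service 233 days < 3 years (≈1095 days) ✗ → not eligible.
Paid Sabbatical — service 233 days ≥ 90 days ✓; grade P2 ≥ P2 ✓; site Albany ✗ (not Osaka, Richmond, or Omaha) → not eligible.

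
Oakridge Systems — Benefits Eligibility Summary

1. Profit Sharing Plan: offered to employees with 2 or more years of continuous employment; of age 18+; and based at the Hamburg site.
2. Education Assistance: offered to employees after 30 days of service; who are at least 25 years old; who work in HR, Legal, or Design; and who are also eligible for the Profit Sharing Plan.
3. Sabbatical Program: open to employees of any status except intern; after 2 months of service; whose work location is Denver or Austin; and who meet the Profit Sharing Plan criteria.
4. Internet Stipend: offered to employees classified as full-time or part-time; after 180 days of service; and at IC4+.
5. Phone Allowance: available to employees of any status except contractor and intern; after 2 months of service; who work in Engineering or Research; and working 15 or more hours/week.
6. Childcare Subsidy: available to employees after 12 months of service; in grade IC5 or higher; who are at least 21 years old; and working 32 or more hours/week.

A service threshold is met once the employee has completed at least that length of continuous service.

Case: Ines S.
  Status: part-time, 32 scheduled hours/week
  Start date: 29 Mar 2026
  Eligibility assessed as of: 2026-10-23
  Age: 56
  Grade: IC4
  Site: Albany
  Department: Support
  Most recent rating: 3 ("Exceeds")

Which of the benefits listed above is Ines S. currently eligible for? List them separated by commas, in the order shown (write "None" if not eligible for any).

Service from 29 Mar 2026 to 2026-10-23: 208 days.
Profit Sharing Plan — service 208 days < 2 years (≈730 days) ✗ → not eligible.
Education Assistance — service 208 days ≥ 30 days ✓; age 56 ≥ 25 ✓; dept Support ✗ → not eligible.
Sabbatical Program — status part-time ✓ (not excluded); service 208 days ≥ 2 months (≈60 days) ✓; site Albany ✗ (not Denver or Austin) → not eligible.
Internet Stipend — status part-time ✓; service 208 days ≥ 180 days ✓; grade IC4 ≥ IC4 ✓ → eligible.
Phone Allowance — status part-time ✓ (not excluded); service 208 days ≥ 2 months (≈60 days) ✓; dept Support ✗ → not eligible.
Childcare Subsidy — service 208 days < 12 months (≈360 days) ✗ → not eligible.

Internet Stipend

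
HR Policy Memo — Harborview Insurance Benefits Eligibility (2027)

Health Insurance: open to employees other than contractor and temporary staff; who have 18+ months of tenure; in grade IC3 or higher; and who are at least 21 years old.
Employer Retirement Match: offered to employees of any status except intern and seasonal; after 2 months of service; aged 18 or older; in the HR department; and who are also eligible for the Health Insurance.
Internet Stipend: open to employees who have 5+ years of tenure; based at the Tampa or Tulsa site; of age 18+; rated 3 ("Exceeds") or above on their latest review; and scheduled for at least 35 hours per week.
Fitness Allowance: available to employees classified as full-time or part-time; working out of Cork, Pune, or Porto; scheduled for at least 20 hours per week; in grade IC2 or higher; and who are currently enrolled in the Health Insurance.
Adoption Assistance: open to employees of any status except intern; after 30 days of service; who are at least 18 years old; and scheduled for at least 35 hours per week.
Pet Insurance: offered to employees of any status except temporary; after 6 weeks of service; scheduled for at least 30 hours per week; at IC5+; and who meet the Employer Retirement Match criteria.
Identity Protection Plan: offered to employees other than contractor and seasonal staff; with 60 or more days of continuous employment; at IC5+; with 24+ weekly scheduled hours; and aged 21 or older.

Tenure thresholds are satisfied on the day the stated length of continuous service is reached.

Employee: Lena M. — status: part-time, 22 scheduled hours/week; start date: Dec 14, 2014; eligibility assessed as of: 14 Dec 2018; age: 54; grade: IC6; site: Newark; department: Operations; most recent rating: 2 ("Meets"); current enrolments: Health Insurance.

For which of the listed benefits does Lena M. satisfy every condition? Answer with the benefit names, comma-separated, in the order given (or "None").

Health Insurance

Service from Dec 14, 2014 to 14 Dec 2018: 1461 days.
Health Insurance — status part-time ✓ (not excluded); service 1461 days ≥ 18 months (≈540 days) ✓; grade IC6 ≥ IC3 ✓; age 54 ≥ 21 ✓ → eligible.
Employer Retirement Match — status part-time ✓ (not excluded); service 1461 days ≥ 2 months (≈60 days) ✓; age 54 ≥ 18 ✓; dept Operations ✗ → not eligible.
Internet Stipend — service 1461 days < 5 years (≈1825 days) ✗ → not eligible.
Fitness Allowance — status part-time ✓; site Newark ✗ (not Cork, Pune, or Porto) → not eligible.
Adoption Assistance — status part-time ✓ (not excluded); service 1461 days ≥ 30 days ✓; age 54 ≥ 18 ✓; 22 hrs/wk < 35 ✗ → not eligible.
Pet Insurance — status part-time ✓ (not excluded); service 1461 days ≥ 6 weeks (≈42 days) ✓; 22 hrs/wk < 30 ✗ → not eligible.
Identity Protection Plan — status part-time ✓ (not excluded); service 1461 days ≥ 60 days ✓; grade IC6 ≥ IC5 ✓; 22 hrs/wk < 24 ✗ → not eligible.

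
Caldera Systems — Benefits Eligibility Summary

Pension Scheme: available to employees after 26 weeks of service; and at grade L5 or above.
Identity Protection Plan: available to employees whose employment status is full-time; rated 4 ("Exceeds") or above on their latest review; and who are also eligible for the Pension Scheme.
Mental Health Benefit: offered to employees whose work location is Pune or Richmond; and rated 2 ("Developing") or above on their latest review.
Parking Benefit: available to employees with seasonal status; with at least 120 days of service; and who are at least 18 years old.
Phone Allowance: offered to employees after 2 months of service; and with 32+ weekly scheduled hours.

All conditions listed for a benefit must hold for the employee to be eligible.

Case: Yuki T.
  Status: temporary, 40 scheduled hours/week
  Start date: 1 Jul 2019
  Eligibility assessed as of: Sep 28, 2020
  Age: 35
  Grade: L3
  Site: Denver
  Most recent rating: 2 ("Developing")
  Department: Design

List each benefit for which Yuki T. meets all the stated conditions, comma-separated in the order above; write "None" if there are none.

Phone Allowance

Service from 1 Jul 2019 to Sep 28, 2020: 455 days.
Pension Scheme — service 455 days ≥ 26 weeks (≈182 days) ✓; grade L3 < L5 ✗ → not eligible.
Identity Protection Plan — status temporary ✗ (requires full-time) → not eligible.
Mental Health Benefit — site Denver ✗ (not Pune or Richmond) → not eligible.
Parking Benefit — status temporary ✗ (requires seasonal) → not eligible.
Phone Allowance — service 455 days ≥ 2 months (≈60 days) ✓; 40 hrs/wk ≥ 32 ✓ → eligible.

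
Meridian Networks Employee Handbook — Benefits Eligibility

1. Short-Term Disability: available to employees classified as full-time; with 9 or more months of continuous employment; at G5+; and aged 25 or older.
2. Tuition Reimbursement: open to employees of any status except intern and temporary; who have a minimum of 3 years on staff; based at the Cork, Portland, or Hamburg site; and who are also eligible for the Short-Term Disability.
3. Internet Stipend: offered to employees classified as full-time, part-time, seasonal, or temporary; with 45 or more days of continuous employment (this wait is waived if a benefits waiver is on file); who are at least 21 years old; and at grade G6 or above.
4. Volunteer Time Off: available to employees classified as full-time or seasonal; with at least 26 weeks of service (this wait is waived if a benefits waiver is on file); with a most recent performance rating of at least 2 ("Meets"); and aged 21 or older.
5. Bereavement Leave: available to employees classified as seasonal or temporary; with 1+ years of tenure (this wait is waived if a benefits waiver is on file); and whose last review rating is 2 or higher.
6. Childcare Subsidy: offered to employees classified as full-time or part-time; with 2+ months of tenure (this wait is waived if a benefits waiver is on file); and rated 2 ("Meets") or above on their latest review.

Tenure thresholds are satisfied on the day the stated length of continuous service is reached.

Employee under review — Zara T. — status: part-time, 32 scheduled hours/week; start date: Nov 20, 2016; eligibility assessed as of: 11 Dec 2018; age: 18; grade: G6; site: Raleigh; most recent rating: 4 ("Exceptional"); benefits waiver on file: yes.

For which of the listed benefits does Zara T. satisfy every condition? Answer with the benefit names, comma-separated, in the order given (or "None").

Childcare Subsidy

Service from Nov 20, 2016 to 11 Dec 2018: 751 days.
Short-Term Disability — status part-time ✗ (requires full-time) → not eligible.
Tuition Reimbursement — status part-time ✓ (not excluded); service 751 days < 3 years (≈1095 days) ✗ → not eligible.
Internet Stipend — status part-time ✓; benefits waiver on file ✓; age 18 < 21 ✗ → not eligible.
Volunteer Time Off — status part-time ✗ (requires full-time or seasonal) → not eligible.
Bereavement Leave — status part-time ✗ (requires seasonal or temporary) → not eligible.
Childcare Subsidy — status part-time ✓; benefits waiver on file ✓; rating 4 ≥ 2 ✓ → eligible.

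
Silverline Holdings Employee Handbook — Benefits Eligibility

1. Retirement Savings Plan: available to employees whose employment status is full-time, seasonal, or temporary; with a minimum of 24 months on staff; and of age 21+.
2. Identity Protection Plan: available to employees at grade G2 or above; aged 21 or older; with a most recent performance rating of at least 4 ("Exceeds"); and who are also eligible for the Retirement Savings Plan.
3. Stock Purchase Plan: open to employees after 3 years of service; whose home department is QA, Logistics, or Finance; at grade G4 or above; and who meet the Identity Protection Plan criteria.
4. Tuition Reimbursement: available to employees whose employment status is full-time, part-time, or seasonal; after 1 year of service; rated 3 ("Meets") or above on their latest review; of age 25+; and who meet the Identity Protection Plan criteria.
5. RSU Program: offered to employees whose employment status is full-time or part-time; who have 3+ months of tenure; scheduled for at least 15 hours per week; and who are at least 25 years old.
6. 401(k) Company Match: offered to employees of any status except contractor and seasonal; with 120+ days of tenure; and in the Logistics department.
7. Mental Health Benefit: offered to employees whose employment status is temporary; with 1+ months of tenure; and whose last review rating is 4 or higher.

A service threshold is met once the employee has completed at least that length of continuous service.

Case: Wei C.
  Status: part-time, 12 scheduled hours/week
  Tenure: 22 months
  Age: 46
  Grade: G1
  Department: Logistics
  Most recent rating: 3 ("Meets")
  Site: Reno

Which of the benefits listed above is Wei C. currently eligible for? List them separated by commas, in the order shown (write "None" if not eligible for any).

401(k) Company Match

Retirement Savings Plan — status part-time ✗ (requires full-time, seasonal, or temporary) → not eligible.
Identity Protection Plan — grade G1 < G2 ✗ → not eligible.
Stock Purchase Plan — service 22 months < 3 years (≈1095 days) ✗ → not eligible.
Tuition Reimbursement — status part-time ✓; service 22 months ≥ 1 year (≈365 days) ✓; rating 3 ≥ 3 ✓; age 46 ≥ 25 ✓; not eligible for Identity Protection Plan ✗ → not eligible.
RSU Program — status part-time ✓; service 22 months ≥ 3 months ✓; 12 hrs/wk < 15 ✗ → not eligible.
401(k) Company Match — status part-time ✓ (not excluded); service 22 months ≥ 120 days ✓; dept Logistics ✓ → eligible.
Mental Health Benefit — status part-time ✗ (requires temporary) → not eligible.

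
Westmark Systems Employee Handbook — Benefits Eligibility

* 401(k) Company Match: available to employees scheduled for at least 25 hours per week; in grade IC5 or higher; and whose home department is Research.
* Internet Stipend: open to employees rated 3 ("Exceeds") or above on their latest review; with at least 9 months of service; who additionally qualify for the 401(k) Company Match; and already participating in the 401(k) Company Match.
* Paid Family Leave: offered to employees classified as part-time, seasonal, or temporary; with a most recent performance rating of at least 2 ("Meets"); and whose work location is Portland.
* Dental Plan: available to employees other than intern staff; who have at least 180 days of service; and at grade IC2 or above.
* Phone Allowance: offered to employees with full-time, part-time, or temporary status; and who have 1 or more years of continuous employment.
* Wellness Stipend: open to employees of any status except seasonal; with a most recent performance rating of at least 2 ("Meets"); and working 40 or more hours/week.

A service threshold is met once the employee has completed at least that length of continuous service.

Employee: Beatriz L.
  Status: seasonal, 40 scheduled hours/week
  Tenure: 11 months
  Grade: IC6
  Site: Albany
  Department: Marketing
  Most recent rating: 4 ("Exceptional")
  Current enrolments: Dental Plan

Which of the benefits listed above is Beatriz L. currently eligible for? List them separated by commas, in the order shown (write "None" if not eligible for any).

Dental Plan

401(k) Company Match — 40 hrs/wk ≥ 25 ✓; grade IC6 ≥ IC5 ✓; dept Marketing ✗ → not eligible.
Internet Stipend — rating 4 ≥ 3 ✓; service 11 months ≥ 9 months ✓; not eligible for 401(k) Company Match ✗ → not eligible.
Paid Family Leave — status seasonal ✓; rating 4 ≥ 2 ✓; site Albany ✗ (not Portland) → not eligible.
Dental Plan — status seasonal ✓ (not excluded); service 11 months ≥ 180 days ✓; grade IC6 ≥ IC2 ✓ → eligible.
Phone Allowance — status seasonal ✗ (requires full-time, part-time, or temporary) → not eligible.
Wellness Stipend — status seasonal ✗ (excluded) → not eligible.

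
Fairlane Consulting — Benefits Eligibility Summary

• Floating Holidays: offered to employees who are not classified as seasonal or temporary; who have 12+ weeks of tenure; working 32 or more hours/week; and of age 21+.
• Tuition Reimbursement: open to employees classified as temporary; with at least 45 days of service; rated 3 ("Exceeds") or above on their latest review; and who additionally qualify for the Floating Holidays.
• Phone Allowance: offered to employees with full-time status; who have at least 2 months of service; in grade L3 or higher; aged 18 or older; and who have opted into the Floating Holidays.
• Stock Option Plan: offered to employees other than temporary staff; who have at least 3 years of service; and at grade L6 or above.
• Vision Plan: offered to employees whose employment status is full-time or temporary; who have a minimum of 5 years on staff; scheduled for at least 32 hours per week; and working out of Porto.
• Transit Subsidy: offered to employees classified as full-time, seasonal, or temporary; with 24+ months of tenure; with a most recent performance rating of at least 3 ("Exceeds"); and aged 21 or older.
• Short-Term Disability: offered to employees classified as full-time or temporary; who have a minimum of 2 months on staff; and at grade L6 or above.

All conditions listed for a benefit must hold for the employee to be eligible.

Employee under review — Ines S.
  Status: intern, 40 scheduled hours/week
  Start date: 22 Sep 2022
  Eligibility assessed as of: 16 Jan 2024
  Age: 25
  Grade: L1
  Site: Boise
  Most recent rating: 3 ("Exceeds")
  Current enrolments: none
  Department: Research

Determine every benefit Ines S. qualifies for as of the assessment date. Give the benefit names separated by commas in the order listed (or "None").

Floating Holidays

Service from 22 Sep 2022 to 16 Jan 2024: 481 days.
Floating Holidays — status intern ✓ (not excluded); service 481 days ≥ 12 weeks (≈84 days) ✓; 40 hrs/wk ≥ 32 ✓; age 25 ≥ 21 ✓ → eligible.
Tuition Reimbursement — status intern ✗ (requires temporary) → not eligible.
Phone Allowance — status intern ✗ (requires full-time) → not eligible.
Stock Option Plan — status intern ✓ (not excluded); service 481 days < 3 years (≈1095 days) ✗ → not eligible.
Vision Plan — status intern ✗ (requires full-time or temporary) → not eligible.
Transit Subsidy — status intern ✗ (requires full-time, seasonal, or temporary) → not eligible.
Short-Term Disability — status intern ✗ (requires full-time or temporary) → not eligible.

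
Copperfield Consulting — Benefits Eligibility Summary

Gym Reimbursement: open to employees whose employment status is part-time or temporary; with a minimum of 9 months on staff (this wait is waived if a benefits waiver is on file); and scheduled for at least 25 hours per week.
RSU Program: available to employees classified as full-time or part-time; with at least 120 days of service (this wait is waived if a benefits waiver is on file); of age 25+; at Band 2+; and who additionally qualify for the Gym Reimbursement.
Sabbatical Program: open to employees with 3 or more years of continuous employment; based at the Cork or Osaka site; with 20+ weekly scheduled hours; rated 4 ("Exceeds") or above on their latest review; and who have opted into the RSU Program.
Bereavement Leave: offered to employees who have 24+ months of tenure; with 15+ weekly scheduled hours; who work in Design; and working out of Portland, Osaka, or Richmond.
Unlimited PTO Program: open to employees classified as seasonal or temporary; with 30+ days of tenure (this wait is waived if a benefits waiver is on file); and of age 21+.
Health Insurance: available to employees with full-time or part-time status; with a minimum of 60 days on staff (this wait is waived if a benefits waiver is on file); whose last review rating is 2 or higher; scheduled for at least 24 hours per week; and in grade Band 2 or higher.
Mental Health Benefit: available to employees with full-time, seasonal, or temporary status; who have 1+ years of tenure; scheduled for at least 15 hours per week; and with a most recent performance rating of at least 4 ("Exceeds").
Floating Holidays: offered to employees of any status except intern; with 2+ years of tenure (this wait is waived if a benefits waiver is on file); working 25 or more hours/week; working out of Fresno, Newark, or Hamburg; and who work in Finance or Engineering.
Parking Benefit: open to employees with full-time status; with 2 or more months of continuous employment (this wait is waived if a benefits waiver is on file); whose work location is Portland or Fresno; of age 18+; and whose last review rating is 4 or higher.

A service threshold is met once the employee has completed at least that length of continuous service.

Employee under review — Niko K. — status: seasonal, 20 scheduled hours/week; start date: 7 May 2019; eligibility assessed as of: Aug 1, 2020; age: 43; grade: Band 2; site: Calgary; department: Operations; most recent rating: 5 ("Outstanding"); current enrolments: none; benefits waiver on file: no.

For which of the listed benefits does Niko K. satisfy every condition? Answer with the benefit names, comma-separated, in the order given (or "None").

Service from 7 May 2019 to Aug 1, 2020: 452 days.
Gym Reimbursement — status seasonal ✗ (requires part-time or temporary) → not eligible.
RSU Program — status seasonal ✗ (requires full-time or part-time) → not eligible.
Sabbatical Program — service 452 days < 3 years (≈1095 days) ✗ → not eligible.
Bereavement Leave — service 452 days < 24 months (≈720 days) ✗ → not eligible.
Unlimited PTO Program — status seasonal ✓; no waiver, service 452 days ≥ 30 days ✓; age 43 ≥ 21 ✓ → eligible.
Health Insurance — status seasonal ✗ (requires full-time or part-time) → not eligible.
Mental Health Benefit — status seasonal ✓; service 452 days ≥ 1 year (≈365 days) ✓; 20 hrs/wk ≥ 15 ✓; rating 5 ≥ 4 ✓ → eligible.
Floating Holidays — status seasonal ✓ (not excluded); no waiver, service 452 days < 2 years (≈730 days) ✗ → not eligible.
Parking Benefit — status seasonal ✗ (requires full-time) → not eligible.

Unlimited PTO Program, Mental Health Benefit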